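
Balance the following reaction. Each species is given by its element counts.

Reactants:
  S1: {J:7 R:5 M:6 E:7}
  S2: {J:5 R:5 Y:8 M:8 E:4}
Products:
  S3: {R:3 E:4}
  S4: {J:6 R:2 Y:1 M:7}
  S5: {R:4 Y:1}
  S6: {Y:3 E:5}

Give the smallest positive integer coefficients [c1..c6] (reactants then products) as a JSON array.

J: 3·7+3·5 = 36 | 2·0+6·6+3·0+5·0 = 36
R: 3·5+3·5 = 30 | 2·3+6·2+3·4+5·0 = 30
Y: 3·0+3·8 = 24 | 2·0+6·1+3·1+5·3 = 24
M: 3·6+3·8 = 42 | 2·0+6·7+3·0+5·0 = 42
E: 3·7+3·4 = 33 | 2·4+6·0+3·0+5·5 = 33
gcd(3,3,2,6,3,5) = 1

Coefficients: [3, 3, 2, 6, 3, 5]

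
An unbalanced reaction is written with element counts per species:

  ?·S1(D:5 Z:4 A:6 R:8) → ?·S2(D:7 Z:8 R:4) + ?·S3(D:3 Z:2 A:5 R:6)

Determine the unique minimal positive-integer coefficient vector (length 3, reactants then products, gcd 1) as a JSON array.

Coefficients: [5, 1, 6]

D: 5·5 = 25 | 1·7+6·3 = 25
Z: 5·4 = 20 | 1·8+6·2 = 20
A: 5·6 = 30 | 1·0+6·5 = 30
R: 5·8 = 40 | 1·4+6·6 = 40
gcd(5,1,6) = 1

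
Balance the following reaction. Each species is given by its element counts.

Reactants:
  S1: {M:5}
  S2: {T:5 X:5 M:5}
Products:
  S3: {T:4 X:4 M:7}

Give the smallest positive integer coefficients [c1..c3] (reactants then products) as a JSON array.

Coefficients: [3, 4, 5]

T: 3·0+4·5 = 20 | 5·4 = 20
X: 3·0+4·5 = 20 | 5·4 = 20
M: 3·5+4·5 = 35 | 5·7 = 35
gcd(3,4,5) = 1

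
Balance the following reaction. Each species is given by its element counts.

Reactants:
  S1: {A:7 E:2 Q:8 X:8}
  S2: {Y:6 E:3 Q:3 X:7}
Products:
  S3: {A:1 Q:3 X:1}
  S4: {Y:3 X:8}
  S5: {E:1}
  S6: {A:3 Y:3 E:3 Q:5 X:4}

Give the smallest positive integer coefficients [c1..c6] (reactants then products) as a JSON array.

A: 3·7+5·0 = 21 | 3·1+4·0+3·0+6·3 = 21
Y: 3·0+5·6 = 30 | 3·0+4·3+3·0+6·3 = 30
E: 3·2+5·3 = 21 | 3·0+4·0+3·1+6·3 = 21
Q: 3·8+5·3 = 39 | 3·3+4·0+3·0+6·5 = 39
X: 3·8+5·7 = 59 | 3·1+4·8+3·0+6·4 = 59
gcd(3,5,3,4,3,6) = 1

Coefficients: [3, 5, 3, 4, 3, 6]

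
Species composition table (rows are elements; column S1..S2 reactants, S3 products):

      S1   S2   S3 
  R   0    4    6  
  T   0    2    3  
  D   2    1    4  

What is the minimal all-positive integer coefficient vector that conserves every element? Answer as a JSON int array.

Coefficients: [5, 6, 4]

R: 5·0+6·4 = 24 | 4·6 = 24
T: 5·0+6·2 = 12 | 4·3 = 12
D: 5·2+6·1 = 16 | 4·4 = 16
gcd(5,6,4) = 1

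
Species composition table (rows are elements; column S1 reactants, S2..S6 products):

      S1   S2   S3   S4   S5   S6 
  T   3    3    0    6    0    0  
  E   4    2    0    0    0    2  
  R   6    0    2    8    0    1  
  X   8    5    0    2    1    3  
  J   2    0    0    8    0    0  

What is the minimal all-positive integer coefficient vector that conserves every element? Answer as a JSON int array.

T: 4·3 = 12 | 2·3+5·0+1·6+2·0+6·0 = 12
E: 4·4 = 16 | 2·2+5·0+1·0+2·0+6·2 = 16
R: 4·6 = 24 | 2·0+5·2+1·8+2·0+6·1 = 24
X: 4·8 = 32 | 2·5+5·0+1·2+2·1+6·3 = 32
J: 4·2 = 8 | 2·0+5·0+1·8+2·0+6·0 = 8
gcd(4,2,5,1,2,6) = 1

Coefficients: [4, 2, 5, 1, 2, 6]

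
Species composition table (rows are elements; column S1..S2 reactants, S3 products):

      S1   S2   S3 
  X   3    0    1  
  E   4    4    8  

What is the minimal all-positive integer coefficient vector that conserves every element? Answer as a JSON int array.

Coefficients: [1, 5, 3]

X: 1·3+5·0 = 3 | 3·1 = 3
E: 1·4+5·4 = 24 | 3·8 = 24
gcd(1,5,3) = 1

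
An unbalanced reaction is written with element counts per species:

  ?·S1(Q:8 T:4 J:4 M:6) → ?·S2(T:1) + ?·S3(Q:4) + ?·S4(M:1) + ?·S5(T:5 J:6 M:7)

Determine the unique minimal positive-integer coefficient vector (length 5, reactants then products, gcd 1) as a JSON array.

Q: 3·8 = 24 | 2·0+6·4+4·0+2·0 = 24
T: 3·4 = 12 | 2·1+6·0+4·0+2·5 = 12
J: 3·4 = 12 | 2·0+6·0+4·0+2·6 = 12
M: 3·6 = 18 | 2·0+6·0+4·1+2·7 = 18
gcd(3,2,6,4,2) = 1

Coefficients: [3, 2, 6, 4, 2]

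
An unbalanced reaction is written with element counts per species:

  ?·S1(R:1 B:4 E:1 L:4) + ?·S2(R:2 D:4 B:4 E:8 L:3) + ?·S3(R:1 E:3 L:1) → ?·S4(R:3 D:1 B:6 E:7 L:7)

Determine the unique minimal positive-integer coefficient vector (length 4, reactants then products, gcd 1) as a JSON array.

Coefficients: [5, 1, 5, 4]

R: 5·1+1·2+5·1 = 12 | 4·3 = 12
D: 5·0+1·4+5·0 = 4 | 4·1 = 4
B: 5·4+1·4+5·0 = 24 | 4·6 = 24
E: 5·1+1·8+5·3 = 28 | 4·7 = 28
L: 5·4+1·3+5·1 = 28 | 4·7 = 28
gcd(5,1,5,4) = 1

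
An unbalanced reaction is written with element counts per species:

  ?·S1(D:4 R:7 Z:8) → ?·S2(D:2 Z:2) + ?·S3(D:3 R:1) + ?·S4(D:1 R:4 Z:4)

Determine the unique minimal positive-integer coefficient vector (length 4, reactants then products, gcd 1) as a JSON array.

Coefficients: [3, 2, 1, 5]

D: 3·4 = 12 | 2·2+1·3+5·1 = 12
R: 3·7 = 21 | 2·0+1·1+5·4 = 21
Z: 3·8 = 24 | 2·2+1·0+5·4 = 24
gcd(3,2,1,5) = 1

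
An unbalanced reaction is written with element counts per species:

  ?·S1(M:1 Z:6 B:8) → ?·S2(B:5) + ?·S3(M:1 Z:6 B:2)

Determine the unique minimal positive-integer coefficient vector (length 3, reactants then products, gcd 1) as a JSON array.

Coefficients: [5, 6, 5]

M: 5·1 = 5 | 6·0+5·1 = 5
Z: 5·6 = 30 | 6·0+5·6 = 30
B: 5·8 = 40 | 6·5+5·2 = 40
gcd(5,6,5) = 1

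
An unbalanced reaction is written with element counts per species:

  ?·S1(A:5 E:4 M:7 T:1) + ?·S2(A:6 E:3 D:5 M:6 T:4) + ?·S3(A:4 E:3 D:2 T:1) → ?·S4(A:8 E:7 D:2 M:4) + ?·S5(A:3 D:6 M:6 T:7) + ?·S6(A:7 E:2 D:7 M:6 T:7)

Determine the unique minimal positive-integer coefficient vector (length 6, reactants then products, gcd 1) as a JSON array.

A: 2·5+5·6+6·4 = 64 | 5·8+1·3+3·7 = 64
E: 2·4+5·3+6·3 = 41 | 5·7+1·0+3·2 = 41
D: 2·0+5·5+6·2 = 37 | 5·2+1·6+3·7 = 37
M: 2·7+5·6+6·0 = 44 | 5·4+1·6+3·6 = 44
T: 2·1+5·4+6·1 = 28 | 5·0+1·7+3·7 = 28
gcd(2,5,6,5,1,3) = 1

Coefficients: [2, 5, 6, 5, 1, 3]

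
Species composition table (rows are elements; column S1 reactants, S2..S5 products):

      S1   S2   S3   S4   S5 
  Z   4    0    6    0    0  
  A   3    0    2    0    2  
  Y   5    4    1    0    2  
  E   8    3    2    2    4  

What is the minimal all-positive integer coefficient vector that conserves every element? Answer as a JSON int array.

Coefficients: [6, 4, 4, 4, 5]

Z: 6·4 = 24 | 4·0+4·6+4·0+5·0 = 24
A: 6·3 = 18 | 4·0+4·2+4·0+5·2 = 18
Y: 6·5 = 30 | 4·4+4·1+4·0+5·2 = 30
E: 6·8 = 48 | 4·3+4·2+4·2+5·4 = 48
gcd(6,4,4,4,5) = 1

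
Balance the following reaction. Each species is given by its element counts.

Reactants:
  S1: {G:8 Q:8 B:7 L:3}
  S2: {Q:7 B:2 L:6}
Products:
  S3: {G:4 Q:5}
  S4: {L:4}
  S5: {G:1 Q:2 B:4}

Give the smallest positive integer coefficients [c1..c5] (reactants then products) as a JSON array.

Coefficients: [2, 1, 3, 3, 4]

G: 2·8+1·0 = 16 | 3·4+3·0+4·1 = 16
Q: 2·8+1·7 = 23 | 3·5+3·0+4·2 = 23
B: 2·7+1·2 = 16 | 3·0+3·0+4·4 = 16
L: 2·3+1·6 = 12 | 3·0+3·4+4·0 = 12
gcd(2,1,3,3,4) = 1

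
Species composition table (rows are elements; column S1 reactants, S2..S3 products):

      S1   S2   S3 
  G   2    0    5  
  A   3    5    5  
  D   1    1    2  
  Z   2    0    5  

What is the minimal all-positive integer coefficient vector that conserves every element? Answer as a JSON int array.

G: 5·2 = 10 | 1·0+2·5 = 10
A: 5·3 = 15 | 1·5+2·5 = 15
D: 5·1 = 5 | 1·1+2·2 = 5
Z: 5·2 = 10 | 1·0+2·5 = 10
gcd(5,1,2) = 1

Coefficients: [5, 1, 2]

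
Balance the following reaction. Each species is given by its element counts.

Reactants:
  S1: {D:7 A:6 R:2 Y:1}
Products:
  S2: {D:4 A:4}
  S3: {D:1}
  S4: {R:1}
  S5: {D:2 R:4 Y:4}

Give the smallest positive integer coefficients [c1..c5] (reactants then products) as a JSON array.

D: 4·7 = 28 | 6·4+2·1+4·0+1·2 = 28
A: 4·6 = 24 | 6·4+2·0+4·0+1·0 = 24
R: 4·2 = 8 | 6·0+2·0+4·1+1·4 = 8
Y: 4·1 = 4 | 6·0+2·0+4·0+1·4 = 4
gcd(4,6,2,4,1) = 1

Coefficients: [4, 6, 2, 4, 1]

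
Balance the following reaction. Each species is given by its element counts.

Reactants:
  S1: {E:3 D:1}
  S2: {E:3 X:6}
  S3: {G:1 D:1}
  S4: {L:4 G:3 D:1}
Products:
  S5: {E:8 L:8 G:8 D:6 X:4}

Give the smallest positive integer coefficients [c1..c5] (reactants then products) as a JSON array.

E: 6·3+2·3+6·0+6·0 = 24 | 3·8 = 24
L: 6·0+2·0+6·0+6·4 = 24 | 3·8 = 24
G: 6·0+2·0+6·1+6·3 = 24 | 3·8 = 24
D: 6·1+2·0+6·1+6·1 = 18 | 3·6 = 18
X: 6·0+2·6+6·0+6·0 = 12 | 3·4 = 12
gcd(6,2,6,6,3) = 1

Coefficients: [6, 2, 6, 6, 3]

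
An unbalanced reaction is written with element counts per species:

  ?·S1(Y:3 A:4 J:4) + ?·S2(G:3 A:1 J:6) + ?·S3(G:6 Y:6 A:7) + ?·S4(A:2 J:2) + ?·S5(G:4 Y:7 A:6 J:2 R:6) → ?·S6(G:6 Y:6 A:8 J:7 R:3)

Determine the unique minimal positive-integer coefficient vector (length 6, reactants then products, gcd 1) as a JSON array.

G: 1·0+4·3+2·6+4·0+3·4 = 36 | 6·6 = 36
Y: 1·3+4·0+2·6+4·0+3·7 = 36 | 6·6 = 36
A: 1·4+4·1+2·7+4·2+3·6 = 48 | 6·8 = 48
J: 1·4+4·6+2·0+4·2+3·2 = 42 | 6·7 = 42
R: 1·0+4·0+2·0+4·0+3·6 = 18 | 6·3 = 18
gcd(1,4,2,4,3,6) = 1

Coefficients: [1, 4, 2, 4, 3, 6]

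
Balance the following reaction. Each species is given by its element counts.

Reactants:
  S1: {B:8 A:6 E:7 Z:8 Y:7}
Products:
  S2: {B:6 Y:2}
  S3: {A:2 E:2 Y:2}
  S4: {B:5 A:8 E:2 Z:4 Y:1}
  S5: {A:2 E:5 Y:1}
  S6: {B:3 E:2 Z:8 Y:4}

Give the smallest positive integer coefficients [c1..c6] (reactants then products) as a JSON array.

B: 5·8 = 40 | 3·6+4·0+2·5+3·0+4·3 = 40
A: 5·6 = 30 | 3·0+4·2+2·8+3·2+4·0 = 30
E: 5·7 = 35 | 3·0+4·2+2·2+3·5+4·2 = 35
Z: 5·8 = 40 | 3·0+4·0+2·4+3·0+4·8 = 40
Y: 5·7 = 35 | 3·2+4·2+2·1+3·1+4·4 = 35
gcd(5,3,4,2,3,4) = 1

Coefficients: [5, 3, 4, 2, 3, 4]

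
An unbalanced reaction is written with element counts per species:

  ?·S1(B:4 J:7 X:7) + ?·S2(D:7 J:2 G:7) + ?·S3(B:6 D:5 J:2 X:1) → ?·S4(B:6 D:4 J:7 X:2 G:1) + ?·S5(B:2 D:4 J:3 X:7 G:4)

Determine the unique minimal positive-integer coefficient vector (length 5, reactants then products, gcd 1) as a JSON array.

B: 5·4+3·0+3·6 = 38 | 5·6+4·2 = 38
D: 5·0+3·7+3·5 = 36 | 5·4+4·4 = 36
J: 5·7+3·2+3·2 = 47 | 5·7+4·3 = 47
X: 5·7+3·0+3·1 = 38 | 5·2+4·7 = 38
G: 5·0+3·7+3·0 = 21 | 5·1+4·4 = 21
gcd(5,3,3,5,4) = 1

Coefficients: [5, 3, 3, 5, 4]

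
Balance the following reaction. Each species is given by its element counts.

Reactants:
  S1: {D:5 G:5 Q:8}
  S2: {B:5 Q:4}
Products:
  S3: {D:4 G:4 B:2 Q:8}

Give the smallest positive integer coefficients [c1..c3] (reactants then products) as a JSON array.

Coefficients: [4, 2, 5]

D: 4·5+2·0 = 20 | 5·4 = 20
G: 4·5+2·0 = 20 | 5·4 = 20
B: 4·0+2·5 = 10 | 5·2 = 10
Q: 4·8+2·4 = 40 | 5·8 = 40
gcd(4,2,5) = 1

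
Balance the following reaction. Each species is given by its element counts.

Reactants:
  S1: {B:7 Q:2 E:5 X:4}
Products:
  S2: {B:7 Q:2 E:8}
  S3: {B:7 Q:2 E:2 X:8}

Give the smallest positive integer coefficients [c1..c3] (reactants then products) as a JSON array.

B: 2·7 = 14 | 1·7+1·7 = 14
Q: 2·2 = 4 | 1·2+1·2 = 4
E: 2·5 = 10 | 1·8+1·2 = 10
X: 2·4 = 8 | 1·0+1·8 = 8
gcd(2,1,1) = 1

Coefficients: [2, 1, 1]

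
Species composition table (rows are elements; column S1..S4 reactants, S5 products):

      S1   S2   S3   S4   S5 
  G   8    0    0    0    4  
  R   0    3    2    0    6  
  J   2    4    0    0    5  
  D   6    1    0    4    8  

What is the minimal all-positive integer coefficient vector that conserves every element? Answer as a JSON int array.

G: 1·8+2·0+3·0+2·0 = 8 | 2·4 = 8
R: 1·0+2·3+3·2+2·0 = 12 | 2·6 = 12
J: 1·2+2·4+3·0+2·0 = 10 | 2·5 = 10
D: 1·6+2·1+3·0+2·4 = 16 | 2·8 = 16
gcd(1,2,3,2,2) = 1

Coefficients: [1, 2, 3, 2, 2]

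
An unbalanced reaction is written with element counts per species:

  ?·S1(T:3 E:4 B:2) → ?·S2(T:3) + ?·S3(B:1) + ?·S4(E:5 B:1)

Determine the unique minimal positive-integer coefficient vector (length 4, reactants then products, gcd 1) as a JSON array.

Coefficients: [5, 5, 6, 4]

T: 5·3 = 15 | 5·3+6·0+4·0 = 15
E: 5·4 = 20 | 5·0+6·0+4·5 = 20
B: 5·2 = 10 | 5·0+6·1+4·1 = 10
gcd(5,5,6,4) = 1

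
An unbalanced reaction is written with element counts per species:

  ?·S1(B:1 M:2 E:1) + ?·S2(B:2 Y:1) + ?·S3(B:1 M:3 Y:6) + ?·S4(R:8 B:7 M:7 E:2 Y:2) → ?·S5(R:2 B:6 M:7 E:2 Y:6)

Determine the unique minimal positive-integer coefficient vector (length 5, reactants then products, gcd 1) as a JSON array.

Coefficients: [6, 4, 3, 1, 4]

R: 6·0+4·0+3·0+1·8 = 8 | 4·2 = 8
B: 6·1+4·2+3·1+1·7 = 24 | 4·6 = 24
M: 6·2+4·0+3·3+1·7 = 28 | 4·7 = 28
E: 6·1+4·0+3·0+1·2 = 8 | 4·2 = 8
Y: 6·0+4·1+3·6+1·2 = 24 | 4·6 = 24
gcd(6,4,3,1,4) = 1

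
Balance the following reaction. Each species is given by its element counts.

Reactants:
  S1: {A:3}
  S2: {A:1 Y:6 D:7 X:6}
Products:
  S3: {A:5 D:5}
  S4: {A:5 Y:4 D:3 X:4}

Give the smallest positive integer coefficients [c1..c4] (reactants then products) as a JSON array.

A: 6·3+2·1 = 20 | 1·5+3·5 = 20
Y: 6·0+2·6 = 12 | 1·0+3·4 = 12
D: 6·0+2·7 = 14 | 1·5+3·3 = 14
X: 6·0+2·6 = 12 | 1·0+3·4 = 12
gcd(6,2,1,3) = 1

Coefficients: [6, 2, 1, 3]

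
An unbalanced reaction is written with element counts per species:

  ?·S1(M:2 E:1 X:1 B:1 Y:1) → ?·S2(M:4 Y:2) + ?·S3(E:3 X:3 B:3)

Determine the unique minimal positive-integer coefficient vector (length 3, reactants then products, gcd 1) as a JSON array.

M: 6·2 = 12 | 3·4+2·0 = 12
E: 6·1 = 6 | 3·0+2·3 = 6
X: 6·1 = 6 | 3·0+2·3 = 6
B: 6·1 = 6 | 3·0+2·3 = 6
Y: 6·1 = 6 | 3·2+2·0 = 6
gcd(6,3,2) = 1

Coefficients: [6, 3, 2]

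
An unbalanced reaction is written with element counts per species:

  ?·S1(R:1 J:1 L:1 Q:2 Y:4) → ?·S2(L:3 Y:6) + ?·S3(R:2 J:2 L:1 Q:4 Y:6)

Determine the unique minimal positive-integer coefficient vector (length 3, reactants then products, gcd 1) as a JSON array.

R: 6·1 = 6 | 1·0+3·2 = 6
J: 6·1 = 6 | 1·0+3·2 = 6
L: 6·1 = 6 | 1·3+3·1 = 6
Q: 6·2 = 12 | 1·0+3·4 = 12
Y: 6·4 = 24 | 1·6+3·6 = 24
gcd(6,1,3) = 1

Coefficients: [6, 1, 3]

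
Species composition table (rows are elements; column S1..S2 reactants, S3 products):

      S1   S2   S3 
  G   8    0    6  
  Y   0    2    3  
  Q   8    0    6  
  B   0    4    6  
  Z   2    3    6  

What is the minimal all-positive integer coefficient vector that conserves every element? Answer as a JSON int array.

Coefficients: [3, 6, 4]

G: 3·8+6·0 = 24 | 4·6 = 24
Y: 3·0+6·2 = 12 | 4·3 = 12
Q: 3·8+6·0 = 24 | 4·6 = 24
B: 3·0+6·4 = 24 | 4·6 = 24
Z: 3·2+6·3 = 24 | 4·6 = 24
gcd(3,6,4) = 1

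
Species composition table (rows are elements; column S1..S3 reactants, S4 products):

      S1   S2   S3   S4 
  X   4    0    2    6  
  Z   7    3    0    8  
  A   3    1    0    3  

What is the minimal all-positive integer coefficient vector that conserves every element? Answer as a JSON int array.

X: 1·4+3·0+4·2 = 12 | 2·6 = 12
Z: 1·7+3·3+4·0 = 16 | 2·8 = 16
A: 1·3+3·1+4·0 = 6 | 2·3 = 6
gcd(1,3,4,2) = 1

Coefficients: [1, 3, 4, 2]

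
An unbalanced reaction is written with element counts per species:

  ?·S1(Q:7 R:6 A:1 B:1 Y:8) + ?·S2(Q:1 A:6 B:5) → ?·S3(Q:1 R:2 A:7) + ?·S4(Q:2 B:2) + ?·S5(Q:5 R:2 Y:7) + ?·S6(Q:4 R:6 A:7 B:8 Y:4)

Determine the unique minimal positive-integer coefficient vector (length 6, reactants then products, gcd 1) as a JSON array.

Coefficients: [5, 5, 2, 3, 4, 3]

Q: 5·7+5·1 = 40 | 2·1+3·2+4·5+3·4 = 40
R: 5·6+5·0 = 30 | 2·2+3·0+4·2+3·6 = 30
A: 5·1+5·6 = 35 | 2·7+3·0+4·0+3·7 = 35
B: 5·1+5·5 = 30 | 2·0+3·2+4·0+3·8 = 30
Y: 5·8+5·0 = 40 | 2·0+3·0+4·7+3·4 = 40
gcd(5,5,2,3,4,3) = 1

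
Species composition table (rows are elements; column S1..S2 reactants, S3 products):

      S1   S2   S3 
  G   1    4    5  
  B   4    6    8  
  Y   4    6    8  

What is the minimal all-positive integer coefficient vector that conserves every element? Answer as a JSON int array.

Coefficients: [1, 6, 5]

G: 1·1+6·4 = 25 | 5·5 = 25
B: 1·4+6·6 = 40 | 5·8 = 40
Y: 1·4+6·6 = 40 | 5·8 = 40
gcd(1,6,5) = 1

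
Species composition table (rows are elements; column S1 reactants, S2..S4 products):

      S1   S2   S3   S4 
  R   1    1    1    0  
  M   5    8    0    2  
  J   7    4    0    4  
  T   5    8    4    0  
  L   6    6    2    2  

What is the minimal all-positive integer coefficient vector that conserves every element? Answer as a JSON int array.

Coefficients: [4, 1, 3, 6]

R: 4·1 = 4 | 1·1+3·1+6·0 = 4
M: 4·5 = 20 | 1·8+3·0+6·2 = 20
J: 4·7 = 28 | 1·4+3·0+6·4 = 28
T: 4·5 = 20 | 1·8+3·4+6·0 = 20
L: 4·6 = 24 | 1·6+3·2+6·2 = 24
gcd(4,1,3,6) = 1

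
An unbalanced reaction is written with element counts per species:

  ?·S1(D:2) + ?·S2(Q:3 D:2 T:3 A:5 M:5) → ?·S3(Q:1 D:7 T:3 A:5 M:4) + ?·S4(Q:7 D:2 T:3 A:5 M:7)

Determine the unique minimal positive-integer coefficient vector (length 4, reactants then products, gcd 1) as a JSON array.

Coefficients: [5, 3, 2, 1]

Q: 5·0+3·3 = 9 | 2·1+1·7 = 9
D: 5·2+3·2 = 16 | 2·7+1·2 = 16
T: 5·0+3·3 = 9 | 2·3+1·3 = 9
A: 5·0+3·5 = 15 | 2·5+1·5 = 15
M: 5·0+3·5 = 15 | 2·4+1·7 = 15
gcd(5,3,2,1) = 1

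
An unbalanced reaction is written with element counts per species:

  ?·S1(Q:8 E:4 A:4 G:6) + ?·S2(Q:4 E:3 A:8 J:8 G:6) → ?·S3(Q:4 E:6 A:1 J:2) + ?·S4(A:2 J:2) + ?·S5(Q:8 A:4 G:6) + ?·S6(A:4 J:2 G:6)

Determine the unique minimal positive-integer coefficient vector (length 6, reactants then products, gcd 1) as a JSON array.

Coefficients: [6, 4, 6, 5, 5, 5]

Q: 6·8+4·4 = 64 | 6·4+5·0+5·8+5·0 = 64
E: 6·4+4·3 = 36 | 6·6+5·0+5·0+5·0 = 36
A: 6·4+4·8 = 56 | 6·1+5·2+5·4+5·4 = 56
J: 6·0+4·8 = 32 | 6·2+5·2+5·0+5·2 = 32
G: 6·6+4·6 = 60 | 6·0+5·0+5·6+5·6 = 60
gcd(6,4,6,5,5,5) = 1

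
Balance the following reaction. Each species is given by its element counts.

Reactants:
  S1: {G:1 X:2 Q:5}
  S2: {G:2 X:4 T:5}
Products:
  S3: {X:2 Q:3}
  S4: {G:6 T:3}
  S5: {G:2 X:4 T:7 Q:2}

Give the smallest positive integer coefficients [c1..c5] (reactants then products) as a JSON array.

G: 4·1+2·2 = 8 | 6·0+1·6+1·2 = 8
X: 4·2+2·4 = 16 | 6·2+1·0+1·4 = 16
T: 4·0+2·5 = 10 | 6·0+1·3+1·7 = 10
Q: 4·5+2·0 = 20 | 6·3+1·0+1·2 = 20
gcd(4,2,6,1,1) = 1

Coefficients: [4, 2, 6, 1, 1]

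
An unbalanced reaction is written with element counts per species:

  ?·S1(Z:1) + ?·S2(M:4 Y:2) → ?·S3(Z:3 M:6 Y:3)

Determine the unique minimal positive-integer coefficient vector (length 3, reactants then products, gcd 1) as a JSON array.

Z: 6·1+3·0 = 6 | 2·3 = 6
M: 6·0+3·4 = 12 | 2·6 = 12
Y: 6·0+3·2 = 6 | 2·3 = 6
gcd(6,3,2) = 1

Coefficients: [6, 3, 2]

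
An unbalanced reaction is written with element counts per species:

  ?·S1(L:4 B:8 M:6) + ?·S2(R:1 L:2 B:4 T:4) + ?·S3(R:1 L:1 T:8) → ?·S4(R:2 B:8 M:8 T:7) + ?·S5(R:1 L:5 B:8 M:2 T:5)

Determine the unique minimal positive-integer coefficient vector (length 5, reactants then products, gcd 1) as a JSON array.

Coefficients: [3, 6, 1, 1, 5]

R: 3·0+6·1+1·1 = 7 | 1·2+5·1 = 7
L: 3·4+6·2+1·1 = 25 | 1·0+5·5 = 25
B: 3·8+6·4+1·0 = 48 | 1·8+5·8 = 48
M: 3·6+6·0+1·0 = 18 | 1·8+5·2 = 18
T: 3·0+6·4+1·8 = 32 | 1·7+5·5 = 32
gcd(3,6,1,1,5) = 1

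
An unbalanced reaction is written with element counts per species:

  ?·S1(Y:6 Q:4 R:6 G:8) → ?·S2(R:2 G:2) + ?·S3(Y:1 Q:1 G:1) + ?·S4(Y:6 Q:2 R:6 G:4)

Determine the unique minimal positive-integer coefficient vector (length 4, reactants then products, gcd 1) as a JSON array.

Coefficients: [2, 3, 6, 1]

Y: 2·6 = 12 | 3·0+6·1+1·6 = 12
Q: 2·4 = 8 | 3·0+6·1+1·2 = 8
R: 2·6 = 12 | 3·2+6·0+1·6 = 12
G: 2·8 = 16 | 3·2+6·1+1·4 = 16
gcd(2,3,6,1) = 1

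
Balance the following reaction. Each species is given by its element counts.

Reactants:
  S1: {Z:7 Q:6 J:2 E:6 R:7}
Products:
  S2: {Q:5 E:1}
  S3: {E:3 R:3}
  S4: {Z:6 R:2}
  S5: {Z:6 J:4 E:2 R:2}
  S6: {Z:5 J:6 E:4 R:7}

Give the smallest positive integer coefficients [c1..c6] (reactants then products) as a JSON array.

Coefficients: [5, 6, 6, 4, 1, 1]

Z: 5·7 = 35 | 6·0+6·0+4·6+1·6+1·5 = 35
Q: 5·6 = 30 | 6·5+6·0+4·0+1·0+1·0 = 30
J: 5·2 = 10 | 6·0+6·0+4·0+1·4+1·6 = 10
E: 5·6 = 30 | 6·1+6·3+4·0+1·2+1·4 = 30
R: 5·7 = 35 | 6·0+6·3+4·2+1·2+1·7 = 35
gcd(5,6,6,4,1,1) = 1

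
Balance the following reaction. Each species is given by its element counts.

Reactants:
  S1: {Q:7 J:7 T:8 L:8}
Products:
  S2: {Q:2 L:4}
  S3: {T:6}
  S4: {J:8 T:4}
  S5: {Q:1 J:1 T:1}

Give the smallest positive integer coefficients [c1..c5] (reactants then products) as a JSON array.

Q: 2·7 = 14 | 4·2+1·0+1·0+6·1 = 14
J: 2·7 = 14 | 4·0+1·0+1·8+6·1 = 14
T: 2·8 = 16 | 4·0+1·6+1·4+6·1 = 16
L: 2·8 = 16 | 4·4+1·0+1·0+6·0 = 16
gcd(2,4,1,1,6) = 1

Coefficients: [2, 4, 1, 1, 6]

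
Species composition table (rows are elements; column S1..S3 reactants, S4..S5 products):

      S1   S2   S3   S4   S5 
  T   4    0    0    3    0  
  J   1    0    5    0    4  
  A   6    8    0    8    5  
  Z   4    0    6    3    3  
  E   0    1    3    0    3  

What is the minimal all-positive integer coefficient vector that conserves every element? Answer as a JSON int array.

Coefficients: [3, 3, 1, 4, 2]

T: 3·4+3·0+1·0 = 12 | 4·3+2·0 = 12
J: 3·1+3·0+1·5 = 8 | 4·0+2·4 = 8
A: 3·6+3·8+1·0 = 42 | 4·8+2·5 = 42
Z: 3·4+3·0+1·6 = 18 | 4·3+2·3 = 18
E: 3·0+3·1+1·3 = 6 | 4·0+2·3 = 6
gcd(3,3,1,4,2) = 1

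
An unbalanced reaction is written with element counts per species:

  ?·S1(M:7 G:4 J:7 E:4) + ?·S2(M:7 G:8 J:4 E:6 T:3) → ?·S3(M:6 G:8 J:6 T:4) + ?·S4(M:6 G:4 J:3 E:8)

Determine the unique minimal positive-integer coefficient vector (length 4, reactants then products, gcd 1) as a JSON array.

Coefficients: [2, 4, 3, 4]

M: 2·7+4·7 = 42 | 3·6+4·6 = 42
G: 2·4+4·8 = 40 | 3·8+4·4 = 40
J: 2·7+4·4 = 30 | 3·6+4·3 = 30
E: 2·4+4·6 = 32 | 3·0+4·8 = 32
T: 2·0+4·3 = 12 | 3·4+4·0 = 12
gcd(2,4,3,4) = 1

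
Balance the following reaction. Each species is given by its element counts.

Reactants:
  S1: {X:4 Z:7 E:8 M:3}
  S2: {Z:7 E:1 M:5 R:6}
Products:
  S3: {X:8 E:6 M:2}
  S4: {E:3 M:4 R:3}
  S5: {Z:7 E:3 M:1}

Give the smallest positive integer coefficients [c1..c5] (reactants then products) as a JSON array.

Coefficients: [4, 1, 2, 2, 5]

X: 4·4+1·0 = 16 | 2·8+2·0+5·0 = 16
Z: 4·7+1·7 = 35 | 2·0+2·0+5·7 = 35
E: 4·8+1·1 = 33 | 2·6+2·3+5·3 = 33
M: 4·3+1·5 = 17 | 2·2+2·4+5·1 = 17
R: 4·0+1·6 = 6 | 2·0+2·3+5·0 = 6
gcd(4,1,2,2,5) = 1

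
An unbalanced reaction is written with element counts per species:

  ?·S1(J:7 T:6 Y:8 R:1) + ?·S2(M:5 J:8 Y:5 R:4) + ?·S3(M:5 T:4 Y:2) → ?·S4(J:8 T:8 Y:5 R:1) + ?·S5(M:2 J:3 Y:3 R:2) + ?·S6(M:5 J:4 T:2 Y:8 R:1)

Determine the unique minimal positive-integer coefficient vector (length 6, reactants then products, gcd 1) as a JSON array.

M: 5·0+3·5+2·5 = 25 | 4·0+5·2+3·5 = 25
J: 5·7+3·8+2·0 = 59 | 4·8+5·3+3·4 = 59
T: 5·6+3·0+2·4 = 38 | 4·8+5·0+3·2 = 38
Y: 5·8+3·5+2·2 = 59 | 4·5+5·3+3·8 = 59
R: 5·1+3·4+2·0 = 17 | 4·1+5·2+3·1 = 17
gcd(5,3,2,4,5,3) = 1

Coefficients: [5, 3, 2, 4, 5, 3]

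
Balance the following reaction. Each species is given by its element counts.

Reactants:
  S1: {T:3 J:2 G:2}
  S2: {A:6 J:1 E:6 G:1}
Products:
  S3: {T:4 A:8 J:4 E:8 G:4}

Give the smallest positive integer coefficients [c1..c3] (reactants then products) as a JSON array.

T: 4·3+4·0 = 12 | 3·4 = 12
A: 4·0+4·6 = 24 | 3·8 = 24
J: 4·2+4·1 = 12 | 3·4 = 12
E: 4·0+4·6 = 24 | 3·8 = 24
G: 4·2+4·1 = 12 | 3·4 = 12
gcd(4,4,3) = 1

Coefficients: [4, 4, 3]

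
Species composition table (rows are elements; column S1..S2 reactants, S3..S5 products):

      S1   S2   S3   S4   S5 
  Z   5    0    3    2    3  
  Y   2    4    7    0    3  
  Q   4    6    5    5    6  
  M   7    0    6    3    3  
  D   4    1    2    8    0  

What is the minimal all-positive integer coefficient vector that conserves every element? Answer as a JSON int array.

Coefficients: [6, 6, 3, 3, 5]

Z: 6·5+6·0 = 30 | 3·3+3·2+5·3 = 30
Y: 6·2+6·4 = 36 | 3·7+3·0+5·3 = 36
Q: 6·4+6·6 = 60 | 3·5+3·5+5·6 = 60
M: 6·7+6·0 = 42 | 3·6+3·3+5·3 = 42
D: 6·4+6·1 = 30 | 3·2+3·8+5·0 = 30
gcd(6,6,3,3,5) = 1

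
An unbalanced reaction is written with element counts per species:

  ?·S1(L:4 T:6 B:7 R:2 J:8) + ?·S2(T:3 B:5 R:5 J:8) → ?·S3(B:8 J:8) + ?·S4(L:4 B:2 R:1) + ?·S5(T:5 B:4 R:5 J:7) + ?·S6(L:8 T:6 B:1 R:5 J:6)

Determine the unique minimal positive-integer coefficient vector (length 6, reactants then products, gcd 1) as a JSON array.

L: 3·4+6·0 = 12 | 3·0+1·4+6·0+1·8 = 12
T: 3·6+6·3 = 36 | 3·0+1·0+6·5+1·6 = 36
B: 3·7+6·5 = 51 | 3·8+1·2+6·4+1·1 = 51
R: 3·2+6·5 = 36 | 3·0+1·1+6·5+1·5 = 36
J: 3·8+6·8 = 72 | 3·8+1·0+6·7+1·6 = 72
gcd(3,6,3,1,6,1) = 1

Coefficients: [3, 6, 3, 1, 6, 1]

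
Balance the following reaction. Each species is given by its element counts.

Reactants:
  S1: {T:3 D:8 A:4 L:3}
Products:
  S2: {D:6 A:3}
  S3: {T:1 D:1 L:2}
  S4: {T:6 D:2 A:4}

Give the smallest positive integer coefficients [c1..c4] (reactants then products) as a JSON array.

Coefficients: [4, 4, 6, 1]

T: 4·3 = 12 | 4·0+6·1+1·6 = 12
D: 4·8 = 32 | 4·6+6·1+1·2 = 32
A: 4·4 = 16 | 4·3+6·0+1·4 = 16
L: 4·3 = 12 | 4·0+6·2+1·0 = 12
gcd(4,4,6,1) = 1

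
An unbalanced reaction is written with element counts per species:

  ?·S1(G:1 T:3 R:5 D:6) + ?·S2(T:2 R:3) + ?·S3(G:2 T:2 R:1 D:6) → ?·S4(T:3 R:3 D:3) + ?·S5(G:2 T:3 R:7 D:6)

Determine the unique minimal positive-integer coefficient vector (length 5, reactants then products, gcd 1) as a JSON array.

Coefficients: [6, 5, 1, 6, 4]

G: 6·1+5·0+1·2 = 8 | 6·0+4·2 = 8
T: 6·3+5·2+1·2 = 30 | 6·3+4·3 = 30
R: 6·5+5·3+1·1 = 46 | 6·3+4·7 = 46
D: 6·6+5·0+1·6 = 42 | 6·3+4·6 = 42
gcd(6,5,1,6,4) = 1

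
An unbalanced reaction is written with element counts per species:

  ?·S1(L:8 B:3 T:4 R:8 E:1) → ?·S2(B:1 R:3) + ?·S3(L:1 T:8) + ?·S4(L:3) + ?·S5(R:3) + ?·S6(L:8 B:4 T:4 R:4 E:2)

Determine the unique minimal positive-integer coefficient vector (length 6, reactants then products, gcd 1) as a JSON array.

L: 4·8 = 32 | 4·0+1·1+5·3+4·0+2·8 = 32
B: 4·3 = 12 | 4·1+1·0+5·0+4·0+2·4 = 12
T: 4·4 = 16 | 4·0+1·8+5·0+4·0+2·4 = 16
R: 4·8 = 32 | 4·3+1·0+5·0+4·3+2·4 = 32
E: 4·1 = 4 | 4·0+1·0+5·0+4·0+2·2 = 4
gcd(4,4,1,5,4,2) = 1

Coefficients: [4, 4, 1, 5, 4, 2]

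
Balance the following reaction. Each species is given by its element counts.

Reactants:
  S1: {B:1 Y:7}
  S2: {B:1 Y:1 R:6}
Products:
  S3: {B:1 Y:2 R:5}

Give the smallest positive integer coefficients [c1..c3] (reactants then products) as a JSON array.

B: 1·1+5·1 = 6 | 6·1 = 6
Y: 1·7+5·1 = 12 | 6·2 = 12
R: 1·0+5·6 = 30 | 6·5 = 30
gcd(1,5,6) = 1

Coefficients: [1, 5, 6]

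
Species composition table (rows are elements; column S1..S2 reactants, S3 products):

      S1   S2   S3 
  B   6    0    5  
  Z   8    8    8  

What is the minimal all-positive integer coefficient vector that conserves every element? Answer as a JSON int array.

B: 5·6+1·0 = 30 | 6·5 = 30
Z: 5·8+1·8 = 48 | 6·8 = 48
gcd(5,1,6) = 1

Coefficients: [5, 1, 6]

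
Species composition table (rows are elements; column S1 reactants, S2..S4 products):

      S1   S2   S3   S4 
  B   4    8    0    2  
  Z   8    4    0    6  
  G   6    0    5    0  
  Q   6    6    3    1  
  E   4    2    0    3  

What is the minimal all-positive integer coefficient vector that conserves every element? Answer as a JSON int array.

Coefficients: [5, 1, 6, 6]

B: 5·4 = 20 | 1·8+6·0+6·2 = 20
Z: 5·8 = 40 | 1·4+6·0+6·6 = 40
G: 5·6 = 30 | 1·0+6·5+6·0 = 30
Q: 5·6 = 30 | 1·6+6·3+6·1 = 30
E: 5·4 = 20 | 1·2+6·0+6·3 = 20
gcd(5,1,6,6) = 1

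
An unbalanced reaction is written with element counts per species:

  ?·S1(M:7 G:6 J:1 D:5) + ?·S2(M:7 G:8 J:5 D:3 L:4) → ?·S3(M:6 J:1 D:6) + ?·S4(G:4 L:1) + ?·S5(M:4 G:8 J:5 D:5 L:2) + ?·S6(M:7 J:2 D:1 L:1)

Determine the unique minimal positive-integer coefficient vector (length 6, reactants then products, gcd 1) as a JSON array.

Coefficients: [2, 3, 1, 5, 2, 3]

M: 2·7+3·7 = 35 | 1·6+5·0+2·4+3·7 = 35
G: 2·6+3·8 = 36 | 1·0+5·4+2·8+3·0 = 36
J: 2·1+3·5 = 17 | 1·1+5·0+2·5+3·2 = 17
D: 2·5+3·3 = 19 | 1·6+5·0+2·5+3·1 = 19
L: 2·0+3·4 = 12 | 1·0+5·1+2·2+3·1 = 12
gcd(2,3,1,5,2,3) = 1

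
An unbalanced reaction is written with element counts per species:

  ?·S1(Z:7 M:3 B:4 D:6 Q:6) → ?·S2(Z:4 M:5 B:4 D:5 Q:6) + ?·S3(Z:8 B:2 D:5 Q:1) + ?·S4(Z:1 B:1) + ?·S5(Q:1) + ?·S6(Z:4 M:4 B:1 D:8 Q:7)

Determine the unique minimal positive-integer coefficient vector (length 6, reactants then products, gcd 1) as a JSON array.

Z: 3·7 = 21 | 1·4+1·8+5·1+4·0+1·4 = 21
M: 3·3 = 9 | 1·5+1·0+5·0+4·0+1·4 = 9
B: 3·4 = 12 | 1·4+1·2+5·1+4·0+1·1 = 12
D: 3·6 = 18 | 1·5+1·5+5·0+4·0+1·8 = 18
Q: 3·6 = 18 | 1·6+1·1+5·0+4·1+1·7 = 18
gcd(3,1,1,5,4,1) = 1

Coefficients: [3, 1, 1, 5, 4, 1]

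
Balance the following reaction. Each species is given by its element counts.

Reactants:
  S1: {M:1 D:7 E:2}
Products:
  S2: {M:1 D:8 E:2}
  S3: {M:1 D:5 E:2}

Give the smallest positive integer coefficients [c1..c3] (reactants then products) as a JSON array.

M: 3·1 = 3 | 2·1+1·1 = 3
D: 3·7 = 21 | 2·8+1·5 = 21
E: 3·2 = 6 | 2·2+1·2 = 6
gcd(3,2,1) = 1

Coefficients: [3, 2, 1]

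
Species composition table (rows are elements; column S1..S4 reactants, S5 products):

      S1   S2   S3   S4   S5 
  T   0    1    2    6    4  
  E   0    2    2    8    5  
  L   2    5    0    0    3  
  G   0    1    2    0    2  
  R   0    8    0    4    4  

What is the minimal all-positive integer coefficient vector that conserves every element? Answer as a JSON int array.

Coefficients: [4, 2, 5, 2, 6]

T: 4·0+2·1+5·2+2·6 = 24 | 6·4 = 24
E: 4·0+2·2+5·2+2·8 = 30 | 6·5 = 30
L: 4·2+2·5+5·0+2·0 = 18 | 6·3 = 18
G: 4·0+2·1+5·2+2·0 = 12 | 6·2 = 12
R: 4·0+2·8+5·0+2·4 = 24 | 6·4 = 24
gcd(4,2,5,2,6) = 1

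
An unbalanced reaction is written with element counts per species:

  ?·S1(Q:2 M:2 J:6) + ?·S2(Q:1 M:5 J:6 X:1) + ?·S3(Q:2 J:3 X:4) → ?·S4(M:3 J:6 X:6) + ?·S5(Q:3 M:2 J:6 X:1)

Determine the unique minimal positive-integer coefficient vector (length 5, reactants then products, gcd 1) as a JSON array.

Coefficients: [2, 1, 2, 1, 3]

Q: 2·2+1·1+2·2 = 9 | 1·0+3·3 = 9
M: 2·2+1·5+2·0 = 9 | 1·3+3·2 = 9
J: 2·6+1·6+2·3 = 24 | 1·6+3·6 = 24
X: 2·0+1·1+2·4 = 9 | 1·6+3·1 = 9
gcd(2,1,2,1,3) = 1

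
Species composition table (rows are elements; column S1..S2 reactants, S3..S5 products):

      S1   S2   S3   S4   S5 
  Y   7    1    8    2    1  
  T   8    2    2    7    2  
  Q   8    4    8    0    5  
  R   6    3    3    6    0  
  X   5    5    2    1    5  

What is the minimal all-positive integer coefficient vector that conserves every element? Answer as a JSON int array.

Y: 5·7+1·1 = 36 | 3·8+4·2+4·1 = 36
T: 5·8+1·2 = 42 | 3·2+4·7+4·2 = 42
Q: 5·8+1·4 = 44 | 3·8+4·0+4·5 = 44
R: 5·6+1·3 = 33 | 3·3+4·6+4·0 = 33
X: 5·5+1·5 = 30 | 3·2+4·1+4·5 = 30
gcd(5,1,3,4,4) = 1

Coefficients: [5, 1, 3, 4, 4]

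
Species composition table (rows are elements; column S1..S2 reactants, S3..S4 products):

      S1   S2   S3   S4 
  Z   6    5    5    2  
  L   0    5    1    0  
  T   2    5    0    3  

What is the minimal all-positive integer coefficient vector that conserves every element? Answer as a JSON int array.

Coefficients: [5, 1, 5, 5]

Z: 5·6+1·5 = 35 | 5·5+5·2 = 35
L: 5·0+1·5 = 5 | 5·1+5·0 = 5
T: 5·2+1·5 = 15 | 5·0+5·3 = 15
gcd(5,1,5,5) = 1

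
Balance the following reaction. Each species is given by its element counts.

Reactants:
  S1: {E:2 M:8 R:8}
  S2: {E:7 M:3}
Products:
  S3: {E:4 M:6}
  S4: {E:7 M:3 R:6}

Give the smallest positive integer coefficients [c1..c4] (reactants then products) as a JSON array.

Coefficients: [3, 6, 5, 4]

E: 3·2+6·7 = 48 | 5·4+4·7 = 48
M: 3·8+6·3 = 42 | 5·6+4·3 = 42
R: 3·8+6·0 = 24 | 5·0+4·6 = 24
gcd(3,6,5,4) = 1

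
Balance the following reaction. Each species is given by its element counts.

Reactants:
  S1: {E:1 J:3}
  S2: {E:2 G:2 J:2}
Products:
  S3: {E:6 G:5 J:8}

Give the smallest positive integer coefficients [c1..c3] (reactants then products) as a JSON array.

Coefficients: [2, 5, 2]

E: 2·1+5·2 = 12 | 2·6 = 12
G: 2·0+5·2 = 10 | 2·5 = 10
J: 2·3+5·2 = 16 | 2·8 = 16
gcd(2,5,2) = 1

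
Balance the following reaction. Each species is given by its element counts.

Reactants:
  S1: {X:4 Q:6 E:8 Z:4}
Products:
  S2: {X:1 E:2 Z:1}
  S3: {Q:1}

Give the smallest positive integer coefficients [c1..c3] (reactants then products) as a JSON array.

X: 1·4 = 4 | 4·1+6·0 = 4
Q: 1·6 = 6 | 4·0+6·1 = 6
E: 1·8 = 8 | 4·2+6·0 = 8
Z: 1·4 = 4 | 4·1+6·0 = 4
gcd(1,4,6) = 1

Coefficients: [1, 4, 6]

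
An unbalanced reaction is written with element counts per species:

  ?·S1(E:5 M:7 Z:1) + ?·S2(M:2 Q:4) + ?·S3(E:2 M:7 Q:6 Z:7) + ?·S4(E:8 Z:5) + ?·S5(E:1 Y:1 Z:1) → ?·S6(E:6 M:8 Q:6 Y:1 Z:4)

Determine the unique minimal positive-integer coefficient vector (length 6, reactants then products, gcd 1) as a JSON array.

Coefficients: [3, 6, 1, 1, 5, 5]

E: 3·5+6·0+1·2+1·8+5·1 = 30 | 5·6 = 30
M: 3·7+6·2+1·7+1·0+5·0 = 40 | 5·8 = 40
Q: 3·0+6·4+1·6+1·0+5·0 = 30 | 5·6 = 30
Y: 3·0+6·0+1·0+1·0+5·1 = 5 | 5·1 = 5
Z: 3·1+6·0+1·7+1·5+5·1 = 20 | 5·4 = 20
gcd(3,6,1,1,5,5) = 1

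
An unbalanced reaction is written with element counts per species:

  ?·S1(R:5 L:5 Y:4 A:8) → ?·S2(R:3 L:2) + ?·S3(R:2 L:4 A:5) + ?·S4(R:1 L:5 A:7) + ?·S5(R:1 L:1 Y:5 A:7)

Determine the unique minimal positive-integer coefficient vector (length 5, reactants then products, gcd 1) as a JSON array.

R: 5·5 = 25 | 6·3+1·2+1·1+4·1 = 25
L: 5·5 = 25 | 6·2+1·4+1·5+4·1 = 25
Y: 5·4 = 20 | 6·0+1·0+1·0+4·5 = 20
A: 5·8 = 40 | 6·0+1·5+1·7+4·7 = 40
gcd(5,6,1,1,4) = 1

Coefficients: [5, 6, 1, 1, 4]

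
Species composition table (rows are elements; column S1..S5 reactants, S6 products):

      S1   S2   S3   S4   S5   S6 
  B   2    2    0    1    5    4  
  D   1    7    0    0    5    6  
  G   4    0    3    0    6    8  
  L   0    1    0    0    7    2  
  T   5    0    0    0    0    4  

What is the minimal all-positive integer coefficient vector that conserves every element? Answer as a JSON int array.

Coefficients: [4, 3, 6, 1, 1, 5]

B: 4·2+3·2+6·0+1·1+1·5 = 20 | 5·4 = 20
D: 4·1+3·7+6·0+1·0+1·5 = 30 | 5·6 = 30
G: 4·4+3·0+6·3+1·0+1·6 = 40 | 5·8 = 40
L: 4·0+3·1+6·0+1·0+1·7 = 10 | 5·2 = 10
T: 4·5+3·0+6·0+1·0+1·0 = 20 | 5·4 = 20
gcd(4,3,6,1,1,5) = 1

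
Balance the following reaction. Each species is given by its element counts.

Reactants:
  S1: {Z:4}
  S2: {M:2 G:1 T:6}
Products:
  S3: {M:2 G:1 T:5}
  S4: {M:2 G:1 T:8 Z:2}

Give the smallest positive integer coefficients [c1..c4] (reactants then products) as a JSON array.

Coefficients: [1, 6, 4, 2]

M: 1·0+6·2 = 12 | 4·2+2·2 = 12
G: 1·0+6·1 = 6 | 4·1+2·1 = 6
T: 1·0+6·6 = 36 | 4·5+2·8 = 36
Z: 1·4+6·0 = 4 | 4·0+2·2 = 4
gcd(1,6,4,2) = 1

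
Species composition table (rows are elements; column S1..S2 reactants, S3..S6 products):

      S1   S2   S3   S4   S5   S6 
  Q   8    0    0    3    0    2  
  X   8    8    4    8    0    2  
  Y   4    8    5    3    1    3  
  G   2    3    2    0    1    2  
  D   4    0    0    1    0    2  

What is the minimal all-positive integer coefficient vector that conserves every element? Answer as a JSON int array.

Q: 2·8+5·0 = 16 | 5·0+4·3+5·0+2·2 = 16
X: 2·8+5·8 = 56 | 5·4+4·8+5·0+2·2 = 56
Y: 2·4+5·8 = 48 | 5·5+4·3+5·1+2·3 = 48
G: 2·2+5·3 = 19 | 5·2+4·0+5·1+2·2 = 19
D: 2·4+5·0 = 8 | 5·0+4·1+5·0+2·2 = 8
gcd(2,5,5,4,5,2) = 1

Coefficients: [2, 5, 5, 4, 5, 2]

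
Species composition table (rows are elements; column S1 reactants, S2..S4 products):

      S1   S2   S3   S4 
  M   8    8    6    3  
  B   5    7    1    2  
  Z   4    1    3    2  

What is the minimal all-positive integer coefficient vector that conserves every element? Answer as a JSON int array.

Coefficients: [4, 1, 1, 6]

M: 4·8 = 32 | 1·8+1·6+6·3 = 32
B: 4·5 = 20 | 1·7+1·1+6·2 = 20
Z: 4·4 = 16 | 1·1+1·3+6·2 = 16
gcd(4,1,1,6) = 1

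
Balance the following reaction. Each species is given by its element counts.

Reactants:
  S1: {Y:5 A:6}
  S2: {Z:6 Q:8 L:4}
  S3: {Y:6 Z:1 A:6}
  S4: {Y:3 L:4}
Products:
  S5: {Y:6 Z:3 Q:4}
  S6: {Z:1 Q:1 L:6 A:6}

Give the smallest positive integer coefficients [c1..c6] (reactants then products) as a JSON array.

Coefficients: [3, 3, 1, 3, 5, 4]

Y: 3·5+3·0+1·6+3·3 = 30 | 5·6+4·0 = 30
Z: 3·0+3·6+1·1+3·0 = 19 | 5·3+4·1 = 19
Q: 3·0+3·8+1·0+3·0 = 24 | 5·4+4·1 = 24
L: 3·0+3·4+1·0+3·4 = 24 | 5·0+4·6 = 24
A: 3·6+3·0+1·6+3·0 = 24 | 5·0+4·6 = 24
gcd(3,3,1,3,5,4) = 1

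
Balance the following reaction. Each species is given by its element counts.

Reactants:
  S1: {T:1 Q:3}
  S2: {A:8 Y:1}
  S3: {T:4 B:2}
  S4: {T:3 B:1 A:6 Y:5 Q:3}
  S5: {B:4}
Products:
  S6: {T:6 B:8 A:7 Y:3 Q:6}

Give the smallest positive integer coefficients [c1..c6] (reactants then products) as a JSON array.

Coefficients: [6, 2, 3, 2, 6, 4]

T: 6·1+2·0+3·4+2·3+6·0 = 24 | 4·6 = 24
B: 6·0+2·0+3·2+2·1+6·4 = 32 | 4·8 = 32
A: 6·0+2·8+3·0+2·6+6·0 = 28 | 4·7 = 28
Y: 6·0+2·1+3·0+2·5+6·0 = 12 | 4·3 = 12
Q: 6·3+2·0+3·0+2·3+6·0 = 24 | 4·6 = 24
gcd(6,2,3,2,6,4) = 1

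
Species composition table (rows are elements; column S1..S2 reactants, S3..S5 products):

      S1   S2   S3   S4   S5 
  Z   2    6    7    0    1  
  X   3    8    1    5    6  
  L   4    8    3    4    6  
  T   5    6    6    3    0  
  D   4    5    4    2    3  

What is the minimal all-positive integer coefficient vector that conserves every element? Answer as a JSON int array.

Z: 3·2+4·6 = 30 | 4·7+5·0+2·1 = 30
X: 3·3+4·8 = 41 | 4·1+5·5+2·6 = 41
L: 3·4+4·8 = 44 | 4·3+5·4+2·6 = 44
T: 3·5+4·6 = 39 | 4·6+5·3+2·0 = 39
D: 3·4+4·5 = 32 | 4·4+5·2+2·3 = 32
gcd(3,4,4,5,2) = 1

Coefficients: [3, 4, 4, 5, 2]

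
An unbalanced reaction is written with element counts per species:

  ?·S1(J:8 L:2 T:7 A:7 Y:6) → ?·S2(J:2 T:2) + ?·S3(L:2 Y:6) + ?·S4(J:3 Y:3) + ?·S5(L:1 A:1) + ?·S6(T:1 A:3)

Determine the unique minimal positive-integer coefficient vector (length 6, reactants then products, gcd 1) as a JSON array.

Coefficients: [2, 5, 1, 2, 2, 4]

J: 2·8 = 16 | 5·2+1·0+2·3+2·0+4·0 = 16
L: 2·2 = 4 | 5·0+1·2+2·0+2·1+4·0 = 4
T: 2·7 = 14 | 5·2+1·0+2·0+2·0+4·1 = 14
A: 2·7 = 14 | 5·0+1·0+2·0+2·1+4·3 = 14
Y: 2·6 = 12 | 5·0+1·6+2·3+2·0+4·0 = 12
gcd(2,5,1,2,2,4) = 1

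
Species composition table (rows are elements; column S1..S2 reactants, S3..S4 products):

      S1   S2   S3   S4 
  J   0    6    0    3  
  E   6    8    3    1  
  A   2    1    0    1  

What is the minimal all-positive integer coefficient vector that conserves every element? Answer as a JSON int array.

J: 1·0+2·6 = 12 | 6·0+4·3 = 12
E: 1·6+2·8 = 22 | 6·3+4·1 = 22
A: 1·2+2·1 = 4 | 6·0+4·1 = 4
gcd(1,2,6,4) = 1

Coefficients: [1, 2, 6, 4]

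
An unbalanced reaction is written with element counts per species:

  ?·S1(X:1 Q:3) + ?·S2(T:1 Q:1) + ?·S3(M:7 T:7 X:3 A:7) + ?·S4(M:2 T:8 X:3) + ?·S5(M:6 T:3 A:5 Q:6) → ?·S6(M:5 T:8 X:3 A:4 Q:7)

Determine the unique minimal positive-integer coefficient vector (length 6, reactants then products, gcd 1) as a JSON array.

Coefficients: [3, 6, 1, 1, 1, 3]

M: 3·0+6·0+1·7+1·2+1·6 = 15 | 3·5 = 15
T: 3·0+6·1+1·7+1·8+1·3 = 24 | 3·8 = 24
X: 3·1+6·0+1·3+1·3+1·0 = 9 | 3·3 = 9
A: 3·0+6·0+1·7+1·0+1·5 = 12 | 3·4 = 12
Q: 3·3+6·1+1·0+1·0+1·6 = 21 | 3·7 = 21
gcd(3,6,1,1,1,3) = 1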